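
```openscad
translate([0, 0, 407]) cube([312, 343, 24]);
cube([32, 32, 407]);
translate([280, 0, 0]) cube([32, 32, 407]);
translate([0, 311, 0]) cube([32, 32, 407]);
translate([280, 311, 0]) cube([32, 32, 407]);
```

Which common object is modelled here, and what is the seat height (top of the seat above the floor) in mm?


A stool. The seat height is 431 mm.

A 312×343×24 slab at z = 407 on four corner posts — a stool. The seat top is 407 + 24 = 431 mm.


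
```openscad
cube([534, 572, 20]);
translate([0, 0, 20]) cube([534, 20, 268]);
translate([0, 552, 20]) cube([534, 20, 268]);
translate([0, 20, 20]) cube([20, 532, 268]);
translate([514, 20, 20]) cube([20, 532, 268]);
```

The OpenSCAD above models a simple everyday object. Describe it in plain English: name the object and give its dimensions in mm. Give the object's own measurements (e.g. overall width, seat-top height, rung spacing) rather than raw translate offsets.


An open-topped rectangular box: outside dimensions 534×572×288 mm, with a uniform wall and base thickness of 20 mm. The base is a full 534×572 slab on the floor; four walls sit on top of the base. The front and back walls (the −y and +y sides) span the full width; the two side walls fit between them.


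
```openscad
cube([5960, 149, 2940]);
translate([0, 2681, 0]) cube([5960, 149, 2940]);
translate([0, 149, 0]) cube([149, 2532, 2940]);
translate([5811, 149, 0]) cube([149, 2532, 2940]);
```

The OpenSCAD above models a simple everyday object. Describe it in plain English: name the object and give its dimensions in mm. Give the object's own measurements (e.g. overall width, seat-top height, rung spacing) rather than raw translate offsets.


The wall frame of a small rectangular building: four walls, each 2940 mm tall and 149 mm thick, enclosing a footprint 5960 mm (x) by 2830 mm (y) outside-to-outside, with no floor or roof. The front and back walls (the −y and +y sides) span the full width; the two side walls fit between them.


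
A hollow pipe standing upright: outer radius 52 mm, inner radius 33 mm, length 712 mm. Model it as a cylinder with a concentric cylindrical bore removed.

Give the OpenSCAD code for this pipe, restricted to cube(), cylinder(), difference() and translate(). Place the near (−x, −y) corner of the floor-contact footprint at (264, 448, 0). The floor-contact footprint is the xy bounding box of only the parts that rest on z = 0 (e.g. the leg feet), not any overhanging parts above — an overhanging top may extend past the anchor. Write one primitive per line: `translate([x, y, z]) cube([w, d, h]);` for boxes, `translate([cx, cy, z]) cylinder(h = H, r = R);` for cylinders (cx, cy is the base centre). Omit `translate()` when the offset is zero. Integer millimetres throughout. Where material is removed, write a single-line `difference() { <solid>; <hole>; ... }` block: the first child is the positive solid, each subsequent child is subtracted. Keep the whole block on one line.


difference() { translate([316, 500, 0]) cylinder(h = 712, r = 52); translate([316, 500, 0]) cylinder(h = 712, r = 33); }


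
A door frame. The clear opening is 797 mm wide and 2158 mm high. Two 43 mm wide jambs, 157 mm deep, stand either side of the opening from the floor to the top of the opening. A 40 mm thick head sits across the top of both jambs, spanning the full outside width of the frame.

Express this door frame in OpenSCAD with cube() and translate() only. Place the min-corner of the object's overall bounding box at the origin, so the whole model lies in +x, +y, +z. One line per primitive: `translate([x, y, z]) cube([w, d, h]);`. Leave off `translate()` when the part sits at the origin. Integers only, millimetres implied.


cube([43, 157, 2158]);
translate([840, 0, 0]) cube([43, 157, 2158]);
translate([0, 0, 2158]) cube([883, 157, 40]);


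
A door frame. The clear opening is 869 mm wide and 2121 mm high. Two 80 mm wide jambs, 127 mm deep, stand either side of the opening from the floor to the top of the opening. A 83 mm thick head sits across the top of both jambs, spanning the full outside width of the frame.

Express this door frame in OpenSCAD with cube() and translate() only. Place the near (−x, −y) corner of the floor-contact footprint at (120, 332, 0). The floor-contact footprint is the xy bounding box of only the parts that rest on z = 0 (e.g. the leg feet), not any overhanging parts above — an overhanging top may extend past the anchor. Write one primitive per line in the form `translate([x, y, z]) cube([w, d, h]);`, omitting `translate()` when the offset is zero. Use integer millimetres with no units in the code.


translate([120, 332, 0]) cube([80, 127, 2121]);
translate([1069, 332, 0]) cube([80, 127, 2121]);
translate([120, 332, 2121]) cube([1029, 127, 83]);


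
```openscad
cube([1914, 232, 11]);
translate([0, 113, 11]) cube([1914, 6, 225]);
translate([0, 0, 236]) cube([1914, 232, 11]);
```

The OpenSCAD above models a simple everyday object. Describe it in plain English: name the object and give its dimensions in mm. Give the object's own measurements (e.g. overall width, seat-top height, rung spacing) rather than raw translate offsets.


An I-beam lying along x, 1914 mm long. Overall section height 247 mm. Two flanges 232 mm wide (y) and 11 mm thick, one on the floor and one at the top; a web 6 mm thick runs between them, centred on the flange width.


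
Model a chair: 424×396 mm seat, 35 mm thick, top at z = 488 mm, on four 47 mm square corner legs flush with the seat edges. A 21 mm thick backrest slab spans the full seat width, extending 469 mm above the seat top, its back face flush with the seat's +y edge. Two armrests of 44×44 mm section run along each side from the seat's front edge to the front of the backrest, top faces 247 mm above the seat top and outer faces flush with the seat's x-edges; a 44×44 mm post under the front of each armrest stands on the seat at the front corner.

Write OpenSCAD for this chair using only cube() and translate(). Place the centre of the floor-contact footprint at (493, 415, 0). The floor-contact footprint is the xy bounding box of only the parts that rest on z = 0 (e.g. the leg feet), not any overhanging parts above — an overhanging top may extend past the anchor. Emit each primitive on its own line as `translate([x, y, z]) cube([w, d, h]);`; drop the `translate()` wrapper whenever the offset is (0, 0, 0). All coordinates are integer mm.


translate([281, 217, 453]) cube([424, 396, 35]);
translate([281, 217, 0]) cube([47, 47, 453]);
translate([658, 217, 0]) cube([47, 47, 453]);
translate([281, 566, 0]) cube([47, 47, 453]);
translate([658, 566, 0]) cube([47, 47, 453]);
translate([281, 592, 488]) cube([424, 21, 469]);
translate([281, 217, 691]) cube([44, 375, 44]);
translate([661, 217, 691]) cube([44, 375, 44]);
translate([281, 217, 488]) cube([44, 44, 203]);
translate([661, 217, 488]) cube([44, 44, 203]);


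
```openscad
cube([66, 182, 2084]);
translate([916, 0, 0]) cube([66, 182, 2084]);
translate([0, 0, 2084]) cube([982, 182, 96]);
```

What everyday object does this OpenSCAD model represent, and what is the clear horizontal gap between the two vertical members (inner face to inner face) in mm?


A door frame. The clear opening width is 850 mm.

Two 2084 mm tall posts with a header on top — a door frame. The left jamb is 66 mm wide at x = 0; the right jamb starts at x = 916. The clear opening is 916 − 66 = 850 mm.


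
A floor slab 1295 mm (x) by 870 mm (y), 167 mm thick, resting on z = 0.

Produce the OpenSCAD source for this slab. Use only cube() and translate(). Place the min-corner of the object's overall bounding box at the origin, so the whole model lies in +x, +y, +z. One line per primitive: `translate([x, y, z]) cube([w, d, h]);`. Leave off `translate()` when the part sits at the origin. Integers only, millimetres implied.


cube([1295, 870, 167]);


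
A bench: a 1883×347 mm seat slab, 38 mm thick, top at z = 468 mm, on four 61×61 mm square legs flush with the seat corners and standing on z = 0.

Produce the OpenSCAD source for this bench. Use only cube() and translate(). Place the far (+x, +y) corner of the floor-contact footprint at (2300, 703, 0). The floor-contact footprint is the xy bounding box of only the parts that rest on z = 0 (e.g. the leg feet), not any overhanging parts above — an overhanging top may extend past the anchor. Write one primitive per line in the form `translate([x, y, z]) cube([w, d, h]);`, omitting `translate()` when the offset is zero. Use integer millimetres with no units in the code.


// leg_h = 468 − 38 = 430
translate([417, 356, 430]) cube([1883, 347, 38]);
translate([417, 356, 0]) cube([61, 61, 430]);
translate([417, 642, 0]) cube([61, 61, 430]);
translate([2239, 356, 0]) cube([61, 61, 430]);
translate([2239, 642, 0]) cube([61, 61, 430]);


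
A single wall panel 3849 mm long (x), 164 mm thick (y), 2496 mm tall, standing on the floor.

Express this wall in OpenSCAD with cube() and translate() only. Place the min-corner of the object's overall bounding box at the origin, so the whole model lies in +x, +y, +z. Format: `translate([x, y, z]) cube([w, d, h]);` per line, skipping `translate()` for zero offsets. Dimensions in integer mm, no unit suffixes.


cube([3849, 164, 2496]);


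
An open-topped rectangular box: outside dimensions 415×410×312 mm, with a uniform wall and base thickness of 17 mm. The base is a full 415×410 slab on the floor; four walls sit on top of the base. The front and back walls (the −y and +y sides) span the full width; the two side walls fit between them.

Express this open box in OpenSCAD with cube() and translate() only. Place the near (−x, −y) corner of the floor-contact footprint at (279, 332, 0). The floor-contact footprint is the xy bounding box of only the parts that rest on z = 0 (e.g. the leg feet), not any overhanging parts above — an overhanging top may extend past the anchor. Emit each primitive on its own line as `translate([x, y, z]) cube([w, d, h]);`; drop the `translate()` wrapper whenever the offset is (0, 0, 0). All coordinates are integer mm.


translate([279, 332, 0]) cube([415, 410, 17]);
translate([279, 332, 17]) cube([415, 17, 295]);
translate([279, 725, 17]) cube([415, 17, 295]);
translate([279, 349, 17]) cube([17, 376, 295]);
translate([677, 349, 17]) cube([17, 376, 295]);


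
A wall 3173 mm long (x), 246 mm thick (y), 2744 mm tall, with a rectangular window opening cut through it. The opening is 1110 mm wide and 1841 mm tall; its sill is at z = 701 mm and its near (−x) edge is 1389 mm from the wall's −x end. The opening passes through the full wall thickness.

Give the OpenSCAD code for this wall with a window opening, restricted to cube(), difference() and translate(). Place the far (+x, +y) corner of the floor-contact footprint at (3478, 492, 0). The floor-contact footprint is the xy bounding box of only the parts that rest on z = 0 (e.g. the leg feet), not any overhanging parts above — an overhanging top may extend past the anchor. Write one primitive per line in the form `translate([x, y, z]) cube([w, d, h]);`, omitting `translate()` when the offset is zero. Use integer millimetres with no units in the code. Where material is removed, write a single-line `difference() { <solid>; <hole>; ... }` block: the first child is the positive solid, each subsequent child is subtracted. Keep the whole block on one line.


difference() { translate([305, 246, 0]) cube([3173, 246, 2744]); translate([1694, 246, 701]) cube([1110, 246, 1841]); }


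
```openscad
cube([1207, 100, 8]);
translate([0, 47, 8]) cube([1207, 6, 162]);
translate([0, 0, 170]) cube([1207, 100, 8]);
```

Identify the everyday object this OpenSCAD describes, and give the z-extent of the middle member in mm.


An I-beam. The web height is 162 mm.

Two wide flanges with a thin centred web — an I-beam. Overall 178 mm minus two 8 mm flanges gives a web of 178 − 2·8 = 162 mm.


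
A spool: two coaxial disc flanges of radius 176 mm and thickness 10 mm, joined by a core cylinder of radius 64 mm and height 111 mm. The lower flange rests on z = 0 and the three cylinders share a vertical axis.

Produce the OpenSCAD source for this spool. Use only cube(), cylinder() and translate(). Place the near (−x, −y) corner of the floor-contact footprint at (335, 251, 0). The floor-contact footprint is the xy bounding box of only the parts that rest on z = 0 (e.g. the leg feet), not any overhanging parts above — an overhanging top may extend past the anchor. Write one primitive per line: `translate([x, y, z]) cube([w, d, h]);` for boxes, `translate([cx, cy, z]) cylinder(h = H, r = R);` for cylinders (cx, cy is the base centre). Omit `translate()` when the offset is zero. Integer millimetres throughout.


translate([511, 427, 0]) cylinder(h = 10, r = 176);
translate([511, 427, 10]) cylinder(h = 111, r = 64);
translate([511, 427, 121]) cylinder(h = 10, r = 176);


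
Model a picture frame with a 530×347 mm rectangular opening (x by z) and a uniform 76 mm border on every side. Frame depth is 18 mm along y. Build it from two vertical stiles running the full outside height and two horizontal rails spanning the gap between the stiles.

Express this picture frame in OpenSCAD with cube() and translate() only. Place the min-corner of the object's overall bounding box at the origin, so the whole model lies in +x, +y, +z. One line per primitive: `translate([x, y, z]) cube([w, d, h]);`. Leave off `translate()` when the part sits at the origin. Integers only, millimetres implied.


cube([76, 18, 499]);
translate([606, 0, 0]) cube([76, 18, 499]);
translate([76, 0, 0]) cube([530, 18, 76]);
translate([76, 0, 423]) cube([530, 18, 76]);


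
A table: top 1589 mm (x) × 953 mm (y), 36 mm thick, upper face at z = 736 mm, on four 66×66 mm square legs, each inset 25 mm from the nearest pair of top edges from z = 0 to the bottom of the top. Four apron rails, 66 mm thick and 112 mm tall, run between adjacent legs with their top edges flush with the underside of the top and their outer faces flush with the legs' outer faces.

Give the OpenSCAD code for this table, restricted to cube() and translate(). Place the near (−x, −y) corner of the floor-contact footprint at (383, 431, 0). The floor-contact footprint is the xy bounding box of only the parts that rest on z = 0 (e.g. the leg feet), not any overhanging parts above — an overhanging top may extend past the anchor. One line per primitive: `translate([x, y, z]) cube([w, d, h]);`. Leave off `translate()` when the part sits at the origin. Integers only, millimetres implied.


// leg_h = 736 - 36 = 700
// apron z = 700 - 112 = 588
translate([358, 406, 700]) cube([1589, 953, 36]);
translate([383, 431, 0]) cube([66, 66, 700]);
translate([1856, 431, 0]) cube([66, 66, 700]);
translate([383, 1268, 0]) cube([66, 66, 700]);
translate([1856, 1268, 0]) cube([66, 66, 700]);
translate([449, 431, 588]) cube([1407, 66, 112]);
translate([449, 1268, 588]) cube([1407, 66, 112]);
translate([383, 497, 588]) cube([66, 771, 112]);
translate([1856, 497, 588]) cube([66, 771, 112]);


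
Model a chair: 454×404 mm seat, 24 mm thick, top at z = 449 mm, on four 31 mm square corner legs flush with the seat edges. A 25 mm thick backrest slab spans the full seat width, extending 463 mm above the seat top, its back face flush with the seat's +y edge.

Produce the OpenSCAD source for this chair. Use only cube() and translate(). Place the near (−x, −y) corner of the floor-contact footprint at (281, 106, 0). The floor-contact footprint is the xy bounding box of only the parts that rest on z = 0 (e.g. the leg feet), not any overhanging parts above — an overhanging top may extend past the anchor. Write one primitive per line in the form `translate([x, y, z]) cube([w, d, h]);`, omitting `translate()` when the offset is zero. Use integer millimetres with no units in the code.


translate([281, 106, 425]) cube([454, 404, 24]);
translate([281, 106, 0]) cube([31, 31, 425]);
translate([704, 106, 0]) cube([31, 31, 425]);
translate([281, 479, 0]) cube([31, 31, 425]);
translate([704, 479, 0]) cube([31, 31, 425]);
translate([281, 485, 449]) cube([454, 25, 463]);


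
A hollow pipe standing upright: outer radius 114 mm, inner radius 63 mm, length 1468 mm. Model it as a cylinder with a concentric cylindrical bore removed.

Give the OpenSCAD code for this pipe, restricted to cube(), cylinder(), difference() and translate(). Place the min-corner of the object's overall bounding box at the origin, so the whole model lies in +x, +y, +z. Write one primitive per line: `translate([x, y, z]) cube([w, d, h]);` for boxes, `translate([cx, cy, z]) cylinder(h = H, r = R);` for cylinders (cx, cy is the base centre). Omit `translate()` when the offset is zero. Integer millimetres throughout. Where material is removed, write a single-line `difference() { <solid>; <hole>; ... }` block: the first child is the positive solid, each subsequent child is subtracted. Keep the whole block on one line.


difference() { translate([114, 114, 0]) cylinder(h = 1468, r = 114); translate([114, 114, 0]) cylinder(h = 1468, r = 63); }


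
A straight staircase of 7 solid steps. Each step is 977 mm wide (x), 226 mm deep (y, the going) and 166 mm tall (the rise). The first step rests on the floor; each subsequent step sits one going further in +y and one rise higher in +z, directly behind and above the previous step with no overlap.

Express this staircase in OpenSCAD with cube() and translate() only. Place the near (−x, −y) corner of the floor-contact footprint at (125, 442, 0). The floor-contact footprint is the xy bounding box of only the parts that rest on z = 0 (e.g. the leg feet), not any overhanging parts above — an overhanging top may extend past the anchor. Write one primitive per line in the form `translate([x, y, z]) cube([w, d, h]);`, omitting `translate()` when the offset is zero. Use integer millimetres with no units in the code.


translate([125, 442, 0]) cube([977, 226, 166]);
translate([125, 668, 166]) cube([977, 226, 166]);
translate([125, 894, 332]) cube([977, 226, 166]);
translate([125, 1120, 498]) cube([977, 226, 166]);
translate([125, 1346, 664]) cube([977, 226, 166]);
translate([125, 1572, 830]) cube([977, 226, 166]);
translate([125, 1798, 996]) cube([977, 226, 166]);


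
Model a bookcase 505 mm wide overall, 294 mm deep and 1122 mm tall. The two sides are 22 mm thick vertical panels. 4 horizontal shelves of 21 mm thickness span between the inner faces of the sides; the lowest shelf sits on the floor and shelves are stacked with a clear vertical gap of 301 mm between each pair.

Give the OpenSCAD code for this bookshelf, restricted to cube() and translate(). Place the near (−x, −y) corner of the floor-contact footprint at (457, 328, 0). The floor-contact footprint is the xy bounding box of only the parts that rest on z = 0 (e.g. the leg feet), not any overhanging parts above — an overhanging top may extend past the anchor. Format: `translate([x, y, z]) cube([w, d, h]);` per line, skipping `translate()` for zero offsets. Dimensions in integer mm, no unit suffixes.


translate([457, 328, 0]) cube([22, 294, 1122]);
translate([940, 328, 0]) cube([22, 294, 1122]);
translate([479, 328, 0]) cube([461, 294, 21]);
translate([479, 328, 322]) cube([461, 294, 21]);
translate([479, 328, 644]) cube([461, 294, 21]);
translate([479, 328, 966]) cube([461, 294, 21]);


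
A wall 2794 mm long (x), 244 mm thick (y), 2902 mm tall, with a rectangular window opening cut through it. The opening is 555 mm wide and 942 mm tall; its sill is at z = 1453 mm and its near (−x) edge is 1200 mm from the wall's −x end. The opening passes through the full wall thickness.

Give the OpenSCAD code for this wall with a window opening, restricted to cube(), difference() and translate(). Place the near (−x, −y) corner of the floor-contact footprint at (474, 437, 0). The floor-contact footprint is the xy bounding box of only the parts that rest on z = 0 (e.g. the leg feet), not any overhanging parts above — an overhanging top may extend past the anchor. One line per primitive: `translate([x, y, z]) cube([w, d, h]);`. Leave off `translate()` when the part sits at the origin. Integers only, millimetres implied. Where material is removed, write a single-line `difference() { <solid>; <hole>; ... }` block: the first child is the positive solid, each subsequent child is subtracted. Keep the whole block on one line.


difference() { translate([474, 437, 0]) cube([2794, 244, 2902]); translate([1674, 437, 1453]) cube([555, 244, 942]); }


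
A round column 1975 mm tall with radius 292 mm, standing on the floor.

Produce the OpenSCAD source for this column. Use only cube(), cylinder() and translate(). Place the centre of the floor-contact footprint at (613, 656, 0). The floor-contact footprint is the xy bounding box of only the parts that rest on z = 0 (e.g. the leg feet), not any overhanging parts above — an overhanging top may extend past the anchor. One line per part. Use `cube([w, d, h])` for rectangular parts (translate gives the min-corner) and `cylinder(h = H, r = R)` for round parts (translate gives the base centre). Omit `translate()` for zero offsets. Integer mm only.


translate([613, 656, 0]) cylinder(h = 1975, r = 292);


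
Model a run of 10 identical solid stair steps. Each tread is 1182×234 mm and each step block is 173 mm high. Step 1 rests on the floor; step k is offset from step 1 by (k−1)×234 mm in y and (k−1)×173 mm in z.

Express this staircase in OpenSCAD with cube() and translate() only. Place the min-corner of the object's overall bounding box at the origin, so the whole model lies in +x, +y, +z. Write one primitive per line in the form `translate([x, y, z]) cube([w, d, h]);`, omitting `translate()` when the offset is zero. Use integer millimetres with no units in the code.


cube([1182, 234, 173]);
translate([0, 234, 173]) cube([1182, 234, 173]);
translate([0, 468, 346]) cube([1182, 234, 173]);
translate([0, 702, 519]) cube([1182, 234, 173]);
translate([0, 936, 692]) cube([1182, 234, 173]);
translate([0, 1170, 865]) cube([1182, 234, 173]);
translate([0, 1404, 1038]) cube([1182, 234, 173]);
translate([0, 1638, 1211]) cube([1182, 234, 173]);
translate([0, 1872, 1384]) cube([1182, 234, 173]);
translate([0, 2106, 1557]) cube([1182, 234, 173]);


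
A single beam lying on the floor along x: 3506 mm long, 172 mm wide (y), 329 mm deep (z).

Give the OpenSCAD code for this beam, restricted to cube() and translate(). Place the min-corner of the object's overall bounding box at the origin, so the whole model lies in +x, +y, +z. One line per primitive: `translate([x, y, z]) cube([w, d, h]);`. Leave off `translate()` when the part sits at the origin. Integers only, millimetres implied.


cube([3506, 172, 329]);


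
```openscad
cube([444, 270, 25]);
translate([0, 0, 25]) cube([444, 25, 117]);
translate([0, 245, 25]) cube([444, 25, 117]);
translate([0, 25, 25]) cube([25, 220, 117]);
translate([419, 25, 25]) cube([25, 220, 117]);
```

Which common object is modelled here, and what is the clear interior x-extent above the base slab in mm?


An open box. The internal width is 394 mm.

A 444×270 base slab with four walls standing on it — an open box. The base is 444 mm wide and the walls are 25 mm thick, so the internal width is 444 − 2 × 25 = 394 mm.


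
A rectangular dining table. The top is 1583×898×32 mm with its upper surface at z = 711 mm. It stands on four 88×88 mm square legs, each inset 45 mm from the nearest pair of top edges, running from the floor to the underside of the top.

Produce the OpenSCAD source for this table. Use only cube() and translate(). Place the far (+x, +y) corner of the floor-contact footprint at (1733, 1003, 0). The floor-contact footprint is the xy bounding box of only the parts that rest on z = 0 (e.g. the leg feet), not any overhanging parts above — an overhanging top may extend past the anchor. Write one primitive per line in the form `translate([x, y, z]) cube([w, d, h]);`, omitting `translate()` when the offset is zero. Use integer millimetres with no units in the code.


// leg_h = 711 - 32 = 679
translate([195, 150, 679]) cube([1583, 898, 32]);
translate([240, 195, 0]) cube([88, 88, 679]);
translate([1645, 195, 0]) cube([88, 88, 679]);
translate([240, 915, 0]) cube([88, 88, 679]);
translate([1645, 915, 0]) cube([88, 88, 679]);


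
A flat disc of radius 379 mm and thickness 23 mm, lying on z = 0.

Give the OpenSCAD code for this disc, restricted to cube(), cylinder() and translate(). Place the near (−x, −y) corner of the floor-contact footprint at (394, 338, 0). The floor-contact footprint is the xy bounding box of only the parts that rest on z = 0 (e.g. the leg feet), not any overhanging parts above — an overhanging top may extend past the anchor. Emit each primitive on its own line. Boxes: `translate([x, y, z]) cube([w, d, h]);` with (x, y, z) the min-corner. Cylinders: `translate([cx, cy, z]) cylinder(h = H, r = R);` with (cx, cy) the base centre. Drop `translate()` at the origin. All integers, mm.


translate([773, 717, 0]) cylinder(h = 23, r = 379);


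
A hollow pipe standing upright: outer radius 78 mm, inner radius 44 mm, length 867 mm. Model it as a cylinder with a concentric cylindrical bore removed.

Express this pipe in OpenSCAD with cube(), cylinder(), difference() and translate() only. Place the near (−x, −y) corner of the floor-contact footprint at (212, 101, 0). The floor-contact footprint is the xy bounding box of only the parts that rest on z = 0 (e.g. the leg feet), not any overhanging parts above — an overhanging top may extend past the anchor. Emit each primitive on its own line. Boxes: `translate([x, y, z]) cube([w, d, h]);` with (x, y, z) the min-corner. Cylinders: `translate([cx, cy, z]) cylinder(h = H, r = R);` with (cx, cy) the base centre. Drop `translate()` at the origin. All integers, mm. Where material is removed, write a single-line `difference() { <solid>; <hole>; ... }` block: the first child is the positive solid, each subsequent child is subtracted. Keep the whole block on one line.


difference() { translate([290, 179, 0]) cylinder(h = 867, r = 78); translate([290, 179, 0]) cylinder(h = 867, r = 44); }


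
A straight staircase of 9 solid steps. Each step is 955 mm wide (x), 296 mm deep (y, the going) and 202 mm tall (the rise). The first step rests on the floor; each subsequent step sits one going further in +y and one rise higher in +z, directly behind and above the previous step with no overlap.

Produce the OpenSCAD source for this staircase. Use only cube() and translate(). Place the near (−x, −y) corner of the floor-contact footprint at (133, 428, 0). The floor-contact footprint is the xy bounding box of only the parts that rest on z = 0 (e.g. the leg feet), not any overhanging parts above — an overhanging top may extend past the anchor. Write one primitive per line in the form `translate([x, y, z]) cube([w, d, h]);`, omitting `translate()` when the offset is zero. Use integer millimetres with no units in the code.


translate([133, 428, 0]) cube([955, 296, 202]);
translate([133, 724, 202]) cube([955, 296, 202]);
translate([133, 1020, 404]) cube([955, 296, 202]);
translate([133, 1316, 606]) cube([955, 296, 202]);
translate([133, 1612, 808]) cube([955, 296, 202]);
translate([133, 1908, 1010]) cube([955, 296, 202]);
translate([133, 2204, 1212]) cube([955, 296, 202]);
translate([133, 2500, 1414]) cube([955, 296, 202]);
translate([133, 2796, 1616]) cube([955, 296, 202]);


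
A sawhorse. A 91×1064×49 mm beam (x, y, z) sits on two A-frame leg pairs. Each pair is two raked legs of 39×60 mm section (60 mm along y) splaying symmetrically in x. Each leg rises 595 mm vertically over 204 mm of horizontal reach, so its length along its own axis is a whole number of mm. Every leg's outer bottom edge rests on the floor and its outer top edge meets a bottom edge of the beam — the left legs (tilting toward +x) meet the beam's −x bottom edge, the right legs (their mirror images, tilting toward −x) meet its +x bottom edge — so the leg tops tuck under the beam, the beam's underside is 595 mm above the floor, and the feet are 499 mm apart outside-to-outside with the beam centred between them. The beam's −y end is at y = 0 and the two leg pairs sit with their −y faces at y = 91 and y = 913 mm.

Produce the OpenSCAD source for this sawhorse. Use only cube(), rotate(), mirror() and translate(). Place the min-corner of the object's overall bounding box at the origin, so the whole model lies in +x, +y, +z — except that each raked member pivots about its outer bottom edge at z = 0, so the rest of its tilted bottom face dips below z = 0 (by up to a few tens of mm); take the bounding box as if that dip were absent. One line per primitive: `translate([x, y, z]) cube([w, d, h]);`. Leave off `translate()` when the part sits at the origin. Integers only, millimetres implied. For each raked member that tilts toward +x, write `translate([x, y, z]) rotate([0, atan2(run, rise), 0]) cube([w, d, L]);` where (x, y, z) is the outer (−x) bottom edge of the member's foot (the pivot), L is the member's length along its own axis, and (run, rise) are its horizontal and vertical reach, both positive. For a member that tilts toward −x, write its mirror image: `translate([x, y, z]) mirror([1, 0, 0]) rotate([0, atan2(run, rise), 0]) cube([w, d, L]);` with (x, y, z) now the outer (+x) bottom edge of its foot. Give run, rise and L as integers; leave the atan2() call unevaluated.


translate([204, 0, 595]) cube([91, 1064, 49]);
translate([0, 91, 0]) rotate([0, atan2(204, 595), 0]) cube([39, 60, 629]);
translate([499, 91, 0]) mirror([1, 0, 0]) rotate([0, atan2(204, 595), 0]) cube([39, 60, 629]);
translate([0, 913, 0]) rotate([0, atan2(204, 595), 0]) cube([39, 60, 629]);
translate([499, 913, 0]) mirror([1, 0, 0]) rotate([0, atan2(204, 595), 0]) cube([39, 60, 629]);


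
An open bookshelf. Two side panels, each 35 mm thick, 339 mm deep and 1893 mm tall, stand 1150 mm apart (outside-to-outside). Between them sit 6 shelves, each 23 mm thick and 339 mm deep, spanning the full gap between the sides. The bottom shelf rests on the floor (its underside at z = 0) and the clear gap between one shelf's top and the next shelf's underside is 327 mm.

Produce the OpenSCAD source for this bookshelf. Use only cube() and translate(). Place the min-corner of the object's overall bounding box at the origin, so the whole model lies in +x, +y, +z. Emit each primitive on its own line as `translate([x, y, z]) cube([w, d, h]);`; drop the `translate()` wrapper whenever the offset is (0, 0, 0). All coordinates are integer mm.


cube([35, 339, 1893]);
translate([1115, 0, 0]) cube([35, 339, 1893]);
translate([35, 0, 0]) cube([1080, 339, 23]);
translate([35, 0, 350]) cube([1080, 339, 23]);
translate([35, 0, 700]) cube([1080, 339, 23]);
translate([35, 0, 1050]) cube([1080, 339, 23]);
translate([35, 0, 1400]) cube([1080, 339, 23]);
translate([35, 0, 1750]) cube([1080, 339, 23]);


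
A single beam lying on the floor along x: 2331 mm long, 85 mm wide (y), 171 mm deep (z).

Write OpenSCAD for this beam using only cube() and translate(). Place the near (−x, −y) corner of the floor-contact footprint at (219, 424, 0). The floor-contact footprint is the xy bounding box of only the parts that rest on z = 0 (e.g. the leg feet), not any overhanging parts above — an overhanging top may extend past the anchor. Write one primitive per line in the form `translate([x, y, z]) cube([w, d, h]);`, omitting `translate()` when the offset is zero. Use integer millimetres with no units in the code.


translate([219, 424, 0]) cube([2331, 85, 171]);


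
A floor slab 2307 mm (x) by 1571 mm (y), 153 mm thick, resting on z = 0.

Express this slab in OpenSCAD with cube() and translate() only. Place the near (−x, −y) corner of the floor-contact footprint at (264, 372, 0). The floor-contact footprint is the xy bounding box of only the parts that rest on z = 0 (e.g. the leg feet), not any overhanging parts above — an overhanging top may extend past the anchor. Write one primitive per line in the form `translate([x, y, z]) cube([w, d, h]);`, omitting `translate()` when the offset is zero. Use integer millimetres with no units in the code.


translate([264, 372, 0]) cube([2307, 1571, 153]);


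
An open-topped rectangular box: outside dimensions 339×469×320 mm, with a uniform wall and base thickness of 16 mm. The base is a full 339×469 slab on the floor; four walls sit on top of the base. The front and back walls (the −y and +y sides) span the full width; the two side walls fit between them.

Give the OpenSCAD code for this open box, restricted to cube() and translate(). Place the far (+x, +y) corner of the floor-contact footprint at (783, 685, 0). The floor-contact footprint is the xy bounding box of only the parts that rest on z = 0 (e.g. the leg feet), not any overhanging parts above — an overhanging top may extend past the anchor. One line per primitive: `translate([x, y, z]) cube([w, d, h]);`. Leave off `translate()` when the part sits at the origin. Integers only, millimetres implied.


translate([444, 216, 0]) cube([339, 469, 16]);
translate([444, 216, 16]) cube([339, 16, 304]);
translate([444, 669, 16]) cube([339, 16, 304]);
translate([444, 232, 16]) cube([16, 437, 304]);
translate([767, 232, 16]) cube([16, 437, 304]);


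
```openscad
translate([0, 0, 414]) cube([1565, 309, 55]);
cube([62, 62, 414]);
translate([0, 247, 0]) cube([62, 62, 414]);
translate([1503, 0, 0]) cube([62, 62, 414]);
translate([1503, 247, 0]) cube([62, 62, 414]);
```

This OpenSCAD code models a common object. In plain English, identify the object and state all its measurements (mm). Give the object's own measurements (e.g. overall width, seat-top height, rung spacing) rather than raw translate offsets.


A bench: a 1565×309 mm seat slab, 55 mm thick, top at z = 469 mm, on four 62×62 mm square legs flush with the seat corners and standing on z = 0.


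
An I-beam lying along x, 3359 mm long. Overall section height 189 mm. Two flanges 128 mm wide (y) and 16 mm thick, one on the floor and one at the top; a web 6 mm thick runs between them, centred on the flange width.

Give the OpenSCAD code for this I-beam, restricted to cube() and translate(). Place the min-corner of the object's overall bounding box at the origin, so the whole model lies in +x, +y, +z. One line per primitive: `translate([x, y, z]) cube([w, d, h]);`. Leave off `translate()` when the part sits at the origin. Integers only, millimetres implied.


cube([3359, 128, 16]);
translate([0, 61, 16]) cube([3359, 6, 157]);
translate([0, 0, 173]) cube([3359, 128, 16]);


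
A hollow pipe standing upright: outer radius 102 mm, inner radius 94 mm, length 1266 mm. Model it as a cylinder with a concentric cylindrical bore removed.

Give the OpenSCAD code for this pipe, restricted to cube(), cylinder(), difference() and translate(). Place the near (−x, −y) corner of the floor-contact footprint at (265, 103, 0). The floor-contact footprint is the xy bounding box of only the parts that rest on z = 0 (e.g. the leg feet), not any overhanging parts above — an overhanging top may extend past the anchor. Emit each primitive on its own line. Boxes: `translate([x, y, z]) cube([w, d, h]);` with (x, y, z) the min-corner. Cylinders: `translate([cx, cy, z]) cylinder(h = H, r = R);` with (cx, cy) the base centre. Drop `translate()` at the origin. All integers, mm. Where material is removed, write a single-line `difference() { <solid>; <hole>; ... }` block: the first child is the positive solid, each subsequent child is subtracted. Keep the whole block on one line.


difference() { translate([367, 205, 0]) cylinder(h = 1266, r = 102); translate([367, 205, 0]) cylinder(h = 1266, r = 94); }


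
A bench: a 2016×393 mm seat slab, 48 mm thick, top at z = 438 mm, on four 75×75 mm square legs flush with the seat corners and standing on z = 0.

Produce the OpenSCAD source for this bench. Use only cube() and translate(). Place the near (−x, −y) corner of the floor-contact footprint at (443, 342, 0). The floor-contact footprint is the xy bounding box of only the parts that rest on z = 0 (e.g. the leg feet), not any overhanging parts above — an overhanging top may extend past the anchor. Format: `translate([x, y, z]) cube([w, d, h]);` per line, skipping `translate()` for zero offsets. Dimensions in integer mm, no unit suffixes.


translate([443, 342, 390]) cube([2016, 393, 48]);
translate([443, 342, 0]) cube([75, 75, 390]);
translate([443, 660, 0]) cube([75, 75, 390]);
translate([2384, 342, 0]) cube([75, 75, 390]);
translate([2384, 660, 0]) cube([75, 75, 390]);


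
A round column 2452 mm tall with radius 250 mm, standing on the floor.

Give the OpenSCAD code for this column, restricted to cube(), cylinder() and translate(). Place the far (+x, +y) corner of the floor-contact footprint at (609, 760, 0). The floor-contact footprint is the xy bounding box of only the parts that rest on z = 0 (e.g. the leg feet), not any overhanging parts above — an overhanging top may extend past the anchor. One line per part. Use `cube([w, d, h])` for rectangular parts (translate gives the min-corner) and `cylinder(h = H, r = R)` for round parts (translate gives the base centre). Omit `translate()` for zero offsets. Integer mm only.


translate([359, 510, 0]) cylinder(h = 2452, r = 250);


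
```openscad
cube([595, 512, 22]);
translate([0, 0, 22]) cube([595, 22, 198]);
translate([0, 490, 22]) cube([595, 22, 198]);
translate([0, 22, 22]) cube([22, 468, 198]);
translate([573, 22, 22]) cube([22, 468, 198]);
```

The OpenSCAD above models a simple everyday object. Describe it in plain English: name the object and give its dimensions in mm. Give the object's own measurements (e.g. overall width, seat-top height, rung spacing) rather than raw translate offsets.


An open-topped rectangular box: outside dimensions 595×512×220 mm, with a uniform wall and base thickness of 22 mm. The base is a full 595×512 slab on the floor; four walls sit on top of the base. The front and back walls (the −y and +y sides) span the full width; the two side walls fit between them.


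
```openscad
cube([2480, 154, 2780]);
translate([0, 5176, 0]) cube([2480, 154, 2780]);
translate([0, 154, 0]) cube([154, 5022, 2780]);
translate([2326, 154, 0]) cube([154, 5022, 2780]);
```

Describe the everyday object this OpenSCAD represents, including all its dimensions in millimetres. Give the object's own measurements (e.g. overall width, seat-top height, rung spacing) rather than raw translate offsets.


The wall frame of a small rectangular building: four walls, each 2780 mm tall and 154 mm thick, enclosing a footprint 2480 mm (x) by 5330 mm (y) outside-to-outside, with no floor or roof. The front and back walls (the −y and +y sides) span the full width; the two side walls fit between them.


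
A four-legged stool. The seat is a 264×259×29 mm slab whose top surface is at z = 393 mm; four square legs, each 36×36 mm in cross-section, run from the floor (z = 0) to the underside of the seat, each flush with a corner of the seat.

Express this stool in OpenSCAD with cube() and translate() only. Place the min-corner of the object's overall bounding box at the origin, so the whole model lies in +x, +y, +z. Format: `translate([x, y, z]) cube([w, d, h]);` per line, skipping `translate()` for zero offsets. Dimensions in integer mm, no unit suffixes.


translate([0, 0, 364]) cube([264, 259, 29]);
cube([36, 36, 364]);
translate([228, 0, 0]) cube([36, 36, 364]);
translate([0, 223, 0]) cube([36, 36, 364]);
translate([228, 223, 0]) cube([36, 36, 364]);


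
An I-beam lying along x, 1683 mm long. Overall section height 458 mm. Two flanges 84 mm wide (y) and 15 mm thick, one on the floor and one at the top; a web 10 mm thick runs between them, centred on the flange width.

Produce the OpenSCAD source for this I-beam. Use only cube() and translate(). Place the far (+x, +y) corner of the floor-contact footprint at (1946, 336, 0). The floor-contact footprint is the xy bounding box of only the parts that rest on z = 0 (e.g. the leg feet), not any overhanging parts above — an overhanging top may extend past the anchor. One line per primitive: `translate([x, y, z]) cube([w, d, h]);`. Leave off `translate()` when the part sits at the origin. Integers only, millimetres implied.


translate([263, 252, 0]) cube([1683, 84, 15]);
translate([263, 289, 15]) cube([1683, 10, 428]);
translate([263, 252, 443]) cube([1683, 84, 15]);
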